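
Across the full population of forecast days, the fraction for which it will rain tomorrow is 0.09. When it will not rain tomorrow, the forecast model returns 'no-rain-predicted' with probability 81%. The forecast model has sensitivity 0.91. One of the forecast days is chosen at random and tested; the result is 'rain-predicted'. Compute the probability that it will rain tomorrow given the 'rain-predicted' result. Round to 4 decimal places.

Write H for 'it will rain tomorrow'. Prior odds H:¬H = 0.09/0.91 = 0.098901. For the 'rain-predicted' outcome, the likelihood ratio is 0.91/0.19 = 4.7895.
Posterior odds = 0.098901 × 4.7895 = 0.47368, so P(H|E) = 0.47368/(1+0.47368) = 0.3214.

P(H | E) ≈ 0.3214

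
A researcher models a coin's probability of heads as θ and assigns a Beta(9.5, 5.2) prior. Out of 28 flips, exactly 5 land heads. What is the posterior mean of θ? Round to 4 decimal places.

Posterior mean ≈ 0.3396

Observing 5 successes and 23 failures updates Beta(9.5, 5.2) by adding the success and failure counts to the two shape parameters: α = 9.5+5 = 14.5, β = 5.2+23 = 28.2.
E[θ | data] = 14.5/(14.5+28.2) = 0.3396.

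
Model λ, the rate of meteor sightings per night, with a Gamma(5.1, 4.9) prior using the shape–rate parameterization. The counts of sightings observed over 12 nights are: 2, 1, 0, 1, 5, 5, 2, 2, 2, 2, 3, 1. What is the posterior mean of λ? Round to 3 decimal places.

Posterior mean ≈ 1.840

The Poisson likelihood adds the total count to the shape and the number of exposure periods to the rate. Here ∑xᵢ = 26 and n = 12, so shape 5.1→31.1 and rate 4.9→16.9.
Posterior mean = shape/rate = 31.1/16.9 = 1.840.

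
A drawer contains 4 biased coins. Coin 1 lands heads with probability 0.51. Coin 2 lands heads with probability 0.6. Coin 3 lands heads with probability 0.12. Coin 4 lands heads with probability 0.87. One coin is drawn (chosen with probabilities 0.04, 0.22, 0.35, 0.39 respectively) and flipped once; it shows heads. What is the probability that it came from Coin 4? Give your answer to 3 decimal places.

P(heads|C1) = 0.51; P(heads|C2) = 0.6; P(heads|C3) = 0.12; P(heads|C4) = 0.87.
Prior × likelihood for each source: 0.04·0.51=0.02040, 0.22·0.6=0.1320, 0.35·0.12=0.04200, 0.39·0.87=0.3393. Summing gives P(heads) = 0.53370.
P(Coin 4 | heads) = 0.3393 / 0.53370 = 0.636.

Posterior probability ≈ 0.636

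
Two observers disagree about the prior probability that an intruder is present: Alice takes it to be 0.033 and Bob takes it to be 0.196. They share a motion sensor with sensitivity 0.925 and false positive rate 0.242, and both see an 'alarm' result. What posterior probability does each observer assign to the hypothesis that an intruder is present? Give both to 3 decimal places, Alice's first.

Alice: 0.115; Bob: 0.482

The likelihood ratio for an 'alarm' result is 0.925/0.242 = 3.8223.
Alice: prior odds 0.033/0.967 = 0.034126; posterior odds 0.13044; posterior probability 0.115.
Bob: prior odds 0.196/0.804 = 0.24378; posterior odds 0.93181; posterior probability 0.482.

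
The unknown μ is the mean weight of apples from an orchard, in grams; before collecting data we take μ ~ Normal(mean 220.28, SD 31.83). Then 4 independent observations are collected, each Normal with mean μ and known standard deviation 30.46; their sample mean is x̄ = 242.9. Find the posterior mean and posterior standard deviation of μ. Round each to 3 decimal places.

Posterior mean ≈ 238.686; posterior SD ≈ 13.738

With known σ, the Normal prior is conjugate. Weight on the data is w = (n/σ²)/(n/σ² + 1/τ₀²) = 0.00431122/(0.00431122+0.00098702) = 0.81371.
Posterior mean = w·x̄ + (1−w)·μ₀ = 0.81371·242.9 + 0.18629·220.28 = 238.686. Posterior variance = 1/(0.00431122+0.00098702) = 188.742, so SD = 13.738.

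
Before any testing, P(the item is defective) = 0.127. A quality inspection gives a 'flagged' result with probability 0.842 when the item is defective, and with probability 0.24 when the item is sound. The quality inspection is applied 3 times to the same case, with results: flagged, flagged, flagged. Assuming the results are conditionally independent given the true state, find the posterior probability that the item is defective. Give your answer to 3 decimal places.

Let H be the event that the item is defective; start with P(H) = 0.127. P('flagged'|H) = 0.842, P('flagged'|¬H) = 0.24.
Update on result 1 ('flagged'): P(H) ← 0.842·0.1270 / (0.842·0.1270 + 0.24·0.8730) = 0.10693/0.31645 = 0.3379.
Update on result 2 ('flagged'): P(H) ← 0.842·0.3379 / (0.842·0.3379 + 0.24·0.6621) = 0.28452/0.44342 = 0.6417.
Update on result 3 ('flagged'): P(H) ← 0.842·0.6417 / (0.842·0.6417 + 0.24·0.3583) = 0.54027/0.62627 = 0.8627.

Posterior P(H) ≈ 0.863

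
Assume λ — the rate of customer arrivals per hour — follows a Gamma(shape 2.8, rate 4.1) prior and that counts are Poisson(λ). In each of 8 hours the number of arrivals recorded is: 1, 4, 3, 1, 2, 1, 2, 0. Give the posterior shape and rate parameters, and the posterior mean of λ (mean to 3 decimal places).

Posterior: Gamma(shape=16.8, rate=12.1); mean ≈ 1.388

Total count ∑xᵢ = 14 over n = 8 hours.
Gamma is conjugate to the Poisson likelihood: posterior is Gamma(shape = 2.8+14 = 16.8, rate = 4.1+8 = 12.1).
Posterior mean = shape/rate = 16.8/12.1 = 1.388.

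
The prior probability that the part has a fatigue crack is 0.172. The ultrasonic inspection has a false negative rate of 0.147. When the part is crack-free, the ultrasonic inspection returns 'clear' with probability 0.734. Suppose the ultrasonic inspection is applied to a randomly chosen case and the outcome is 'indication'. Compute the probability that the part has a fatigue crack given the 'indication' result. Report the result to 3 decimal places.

P(H | E) ≈ 0.400

Write H for 'the part has a fatigue crack'. Prior odds H:¬H = 0.172/0.828 = 0.20773. For the 'indication' outcome, the likelihood ratio is 0.853/0.266 = 3.2068.
Posterior odds = 0.20773 × 3.2068 = 0.66614, so P(H|E) = 0.66614/(1+0.66614) = 0.400.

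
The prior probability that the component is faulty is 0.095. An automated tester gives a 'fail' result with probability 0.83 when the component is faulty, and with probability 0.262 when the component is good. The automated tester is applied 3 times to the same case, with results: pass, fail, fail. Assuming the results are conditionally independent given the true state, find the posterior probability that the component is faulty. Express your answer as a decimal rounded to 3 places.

Let H be the event that the component is faulty; start with P(H) = 0.095. P('fail'|H) = 0.83, P('fail'|¬H) = 0.262.
Update on result 1 ('pass'): P(H) ← 0.17·0.0950 / (0.17·0.0950 + 0.738·0.9050) = 0.016150/0.68404 = 0.0236.
Update on result 2 ('fail'): P(H) ← 0.83·0.0236 / (0.83·0.0236 + 0.262·0.9764) = 0.019596/0.27541 = 0.0712.
Update on result 3 ('fail'): P(H) ← 0.83·0.0712 / (0.83·0.0712 + 0.262·0.9288) = 0.059056/0.30241 = 0.1953.

Posterior P(H) ≈ 0.195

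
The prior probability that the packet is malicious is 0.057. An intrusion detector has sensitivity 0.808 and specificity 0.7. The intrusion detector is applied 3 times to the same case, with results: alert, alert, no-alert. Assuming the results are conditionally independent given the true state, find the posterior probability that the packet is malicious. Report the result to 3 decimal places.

With H the event that the packet is malicious, the joint likelihood of the observed sequence is P(data|H) = 0.808·0.808·0.192 = 0.12535 and P(data|¬H) = 0.3·0.3·0.7 = 0.063000.
Bayes: P(H|data) = 0.057·0.12535 / (0.057·0.12535 + 0.943·0.063000) = 0.0071449/0.066554 = 0.1074.

Posterior P(H) ≈ 0.107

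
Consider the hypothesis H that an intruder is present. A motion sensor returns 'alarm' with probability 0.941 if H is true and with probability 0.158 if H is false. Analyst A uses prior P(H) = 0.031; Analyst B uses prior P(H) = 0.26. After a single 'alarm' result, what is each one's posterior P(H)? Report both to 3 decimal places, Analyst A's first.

The likelihood ratio for an 'alarm' result is 0.941/0.158 = 5.9557.
Analyst A: prior odds 0.031/0.969 = 0.031992; posterior odds 0.19053; posterior probability 0.160.
Analyst B: prior odds 0.26/0.74 = 0.35135; posterior odds 2.0925; posterior probability 0.677.

Analyst A: 0.160; Analyst B: 0.677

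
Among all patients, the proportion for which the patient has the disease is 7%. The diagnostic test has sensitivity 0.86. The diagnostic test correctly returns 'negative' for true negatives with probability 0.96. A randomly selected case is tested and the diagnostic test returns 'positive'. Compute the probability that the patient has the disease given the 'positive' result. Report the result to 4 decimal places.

P(H | E) ≈ 0.6181

Let H be the event that the patient has the disease. P(H) = 0.07, so P(¬H) = 0.93. With E the 'positive' result, P(E|H) = 0.86 and P(E|¬H) = 0.04.
P(E) = 0.86·0.07 + 0.04·0.93 = 0.060200 + 0.037200 = 0.097400.
By Bayes' theorem, P(H|E) = 0.060200 / 0.097400 = 0.6181.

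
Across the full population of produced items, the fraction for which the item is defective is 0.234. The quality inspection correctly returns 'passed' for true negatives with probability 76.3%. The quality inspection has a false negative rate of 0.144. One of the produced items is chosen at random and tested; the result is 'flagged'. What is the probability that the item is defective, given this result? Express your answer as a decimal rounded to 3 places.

Write H for 'the item is defective'. Prior odds H:¬H = 0.234/0.766 = 0.30548. For the 'flagged' outcome, the likelihood ratio is 0.856/0.237 = 3.6118.
Posterior odds = 0.30548 × 3.6118 = 1.1033, so P(H|E) = 1.1033/(1+1.1033) = 0.525.

P(H | E) ≈ 0.525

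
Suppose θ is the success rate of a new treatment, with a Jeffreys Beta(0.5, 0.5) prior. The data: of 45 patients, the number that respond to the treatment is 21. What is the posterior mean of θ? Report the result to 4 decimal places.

Posterior mean ≈ 0.4674

The binomial likelihood is conjugate to the Beta prior: with 21 successes and 24 failures, the posterior is Beta(0.5+21, 0.5+24) = Beta(21.5, 24.5).
E[θ | data] = 21.5/(21.5+24.5) = 0.4674.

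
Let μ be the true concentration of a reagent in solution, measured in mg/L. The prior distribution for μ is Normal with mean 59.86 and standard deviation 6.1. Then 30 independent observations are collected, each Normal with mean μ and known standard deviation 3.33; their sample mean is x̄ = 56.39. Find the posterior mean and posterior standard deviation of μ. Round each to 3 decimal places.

With known σ, the Normal prior is conjugate. Weight on the data is w = (n/σ²)/(n/σ² + 1/τ₀²) = 2.70541/(2.70541+0.0268745) = 0.99016.
Posterior mean = w·x̄ + (1−w)·μ₀ = 0.99016·56.39 + 0.0098359·59.86 = 56.424. Posterior variance = 1/(2.70541+0.0268745) = 0.365994, so SD = 0.605.

Posterior mean ≈ 56.424; posterior SD ≈ 0.605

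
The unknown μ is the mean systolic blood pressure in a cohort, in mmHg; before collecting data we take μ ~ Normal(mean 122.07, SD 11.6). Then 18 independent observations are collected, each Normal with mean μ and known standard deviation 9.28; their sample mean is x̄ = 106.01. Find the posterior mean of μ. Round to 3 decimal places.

With known σ, the Normal prior is conjugate. Weight on the data is w = (n/σ²)/(n/σ² + 1/τ₀²) = 0.209015/(0.209015+0.00743163) = 0.96567.
Posterior mean = w·x̄ + (1−w)·μ₀ = 0.96567·106.01 + 0.034335·122.07 = 106.561.

Posterior mean ≈ 106.561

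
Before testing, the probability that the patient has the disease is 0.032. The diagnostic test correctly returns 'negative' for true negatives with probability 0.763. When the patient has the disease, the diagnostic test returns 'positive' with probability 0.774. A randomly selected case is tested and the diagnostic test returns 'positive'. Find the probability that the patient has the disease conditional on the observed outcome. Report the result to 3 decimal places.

Let H be the event that the patient has the disease. P(H) = 0.032, so P(¬H) = 0.968. With E the 'positive' result, P(E|H) = 0.774 and P(E|¬H) = 0.237.
P(E) = 0.774·0.032 + 0.237·0.968 = 0.024768 + 0.22942 = 0.25418.
By Bayes' theorem, P(H|E) = 0.024768 / 0.25418 = 0.097.

P(H | E) ≈ 0.097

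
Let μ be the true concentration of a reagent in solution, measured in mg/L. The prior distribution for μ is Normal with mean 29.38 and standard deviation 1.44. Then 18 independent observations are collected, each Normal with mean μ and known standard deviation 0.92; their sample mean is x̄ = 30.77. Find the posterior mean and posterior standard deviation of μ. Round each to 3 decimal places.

Prior precision 1/τ₀² = 1/1.44² = 0.482253; data precision n/σ² = 18/0.92² = 21.2665.
Posterior precision = 0.482253 + 21.2665 = 21.7488, giving posterior SD = 1/√21.7488 = 0.214.
Posterior mean = (0.482253·29.38 + 21.2665·30.77) / 21.7488 = 30.739.

Posterior mean ≈ 30.739; posterior SD ≈ 0.214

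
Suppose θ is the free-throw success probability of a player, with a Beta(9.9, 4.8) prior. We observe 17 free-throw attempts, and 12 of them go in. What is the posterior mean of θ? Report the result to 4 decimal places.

The binomial likelihood is conjugate to the Beta prior: with 12 successes and 5 failures, the posterior is Beta(9.9+12, 4.8+5) = Beta(21.9, 9.8).
Posterior mean = α/(α+β) = 21.9/31.7 = 0.6909.

Posterior mean ≈ 0.6909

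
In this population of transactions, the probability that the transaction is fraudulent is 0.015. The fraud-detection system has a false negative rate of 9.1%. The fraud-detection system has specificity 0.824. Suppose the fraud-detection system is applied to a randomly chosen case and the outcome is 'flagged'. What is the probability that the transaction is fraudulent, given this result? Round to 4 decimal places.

P(H | E) ≈ 0.0729

Let H be the event that the transaction is fraudulent. P(H) = 0.015, so P(¬H) = 0.985. With E the 'flagged' result, P(E|H) = 0.909 and P(E|¬H) = 0.176.
P(E) = 0.909·0.015 + 0.176·0.985 = 0.013635 + 0.17336 = 0.18699.
By Bayes' theorem, P(H|E) = 0.013635 / 0.18699 = 0.0729.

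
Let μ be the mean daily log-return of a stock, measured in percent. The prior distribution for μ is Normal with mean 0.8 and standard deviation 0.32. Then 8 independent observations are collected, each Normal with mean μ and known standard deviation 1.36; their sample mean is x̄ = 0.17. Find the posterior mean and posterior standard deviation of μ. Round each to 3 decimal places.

With known σ, the Normal prior is conjugate. Weight on the data is w = (n/σ²)/(n/σ² + 1/τ₀²) = 4.32526/(4.32526+9.76562) = 0.30695.
Posterior mean = w·x̄ + (1−w)·μ₀ = 0.30695·0.17 + 0.69305·0.8 = 0.607. Posterior variance = 1/(4.32526+9.76562) = 0.0709679, so SD = 0.266.

Posterior mean ≈ 0.607; posterior SD ≈ 0.266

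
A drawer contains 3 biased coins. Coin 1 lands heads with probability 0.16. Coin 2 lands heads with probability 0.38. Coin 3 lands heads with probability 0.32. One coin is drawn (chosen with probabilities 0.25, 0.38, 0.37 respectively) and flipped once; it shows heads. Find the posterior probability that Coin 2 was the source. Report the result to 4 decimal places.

Tabulate prior·likelihood by source: [1] prior 0.25, lik 0.16, product 0.04000; [2] prior 0.38, lik 0.38, product 0.1444; [3] prior 0.37, lik 0.32, product 0.1184.
Normalizing constant = 0.30280; the posterior for Coin 2 is its product over the sum, 0.1444/0.30280 = 0.4769.

Posterior probability ≈ 0.4769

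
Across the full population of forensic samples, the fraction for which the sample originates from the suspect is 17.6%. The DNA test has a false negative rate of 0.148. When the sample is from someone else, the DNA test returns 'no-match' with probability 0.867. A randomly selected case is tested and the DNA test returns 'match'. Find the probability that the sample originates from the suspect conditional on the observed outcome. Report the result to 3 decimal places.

Let H be the event that the sample originates from the suspect. P(H) = 0.176, so P(¬H) = 0.824. With E the 'match' result, P(E|H) = 0.852 and P(E|¬H) = 0.133.
P(E) = 0.852·0.176 + 0.133·0.824 = 0.14995 + 0.10959 = 0.25954.
By Bayes' theorem, P(H|E) = 0.14995 / 0.25954 = 0.578.

P(H | E) ≈ 0.578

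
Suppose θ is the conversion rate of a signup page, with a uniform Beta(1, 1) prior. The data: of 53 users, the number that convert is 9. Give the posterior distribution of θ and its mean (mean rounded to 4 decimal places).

Posterior: Beta(10, 45); mean ≈ 0.1818

The binomial likelihood is conjugate to the Beta prior: with 9 successes and 44 failures, the posterior is Beta(1+9, 1+44) = Beta(10, 45).
E[θ | data] = 10/(10+45) = 0.1818.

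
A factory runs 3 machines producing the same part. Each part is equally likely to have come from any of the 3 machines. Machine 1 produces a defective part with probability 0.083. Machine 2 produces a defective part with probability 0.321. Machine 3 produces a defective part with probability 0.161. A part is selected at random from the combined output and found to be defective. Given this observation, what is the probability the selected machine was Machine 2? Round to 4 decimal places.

P(defective|M1) = 0.083; P(defective|M2) = 0.321; P(defective|M3) = 0.161.
Prior × likelihood for each source: 0.333333·0.083=0.02767, 0.333333·0.321=0.1070, 0.333333·0.161=0.05367. Summing gives P(defective) = 0.18833.
P(Machine 2 | defective) = 0.1070 / 0.18833 = 0.5681.

Posterior probability ≈ 0.5681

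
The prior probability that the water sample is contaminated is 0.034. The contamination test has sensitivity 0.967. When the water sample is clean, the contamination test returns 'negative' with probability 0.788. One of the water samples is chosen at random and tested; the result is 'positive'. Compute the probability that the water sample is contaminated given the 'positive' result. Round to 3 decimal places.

P(H | E) ≈ 0.138

Write H for 'the water sample is contaminated'. Prior odds H:¬H = 0.034/0.966 = 0.035197. For the 'positive' outcome, the likelihood ratio is 0.967/0.212 = 4.5613.
Posterior odds = 0.035197 × 4.5613 = 0.16054, so P(H|E) = 0.16054/(1+0.16054) = 0.138.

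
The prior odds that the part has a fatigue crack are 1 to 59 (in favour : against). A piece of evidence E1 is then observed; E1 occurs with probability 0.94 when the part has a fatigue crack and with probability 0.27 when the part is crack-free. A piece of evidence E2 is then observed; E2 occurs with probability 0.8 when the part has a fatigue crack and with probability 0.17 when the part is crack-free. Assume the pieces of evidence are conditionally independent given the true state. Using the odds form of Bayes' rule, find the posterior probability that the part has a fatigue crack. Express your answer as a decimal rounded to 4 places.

Prior odds = 1/59 = 0.016949. In log-odds, ln(0.016949) = -4.0775.
Add log likelihood ratios: ln(3.4815) + ln(4.7059) = 2.7963.
Posterior log-odds = -1.2813, so posterior odds = exp(-1.2813) = 0.27769. Converting, P(H|E) = 0.27769/1.2777 = 0.2173.

Posterior probability ≈ 0.2173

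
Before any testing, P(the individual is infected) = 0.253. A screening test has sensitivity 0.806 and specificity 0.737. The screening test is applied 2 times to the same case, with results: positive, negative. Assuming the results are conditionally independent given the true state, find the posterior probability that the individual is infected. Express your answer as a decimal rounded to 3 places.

Let H be the event that the individual is infected; start with P(H) = 0.253. P('positive'|H) = 0.806, P('positive'|¬H) = 0.263.
Update on result 1 ('positive'): P(H) ← 0.806·0.2530 / (0.806·0.2530 + 0.263·0.7470) = 0.20392/0.40038 = 0.5093.
Update on result 2 ('negative'): P(H) ← 0.194·0.5093 / (0.194·0.5093 + 0.737·0.4907) = 0.098807/0.46044 = 0.2146.

Posterior P(H) ≈ 0.215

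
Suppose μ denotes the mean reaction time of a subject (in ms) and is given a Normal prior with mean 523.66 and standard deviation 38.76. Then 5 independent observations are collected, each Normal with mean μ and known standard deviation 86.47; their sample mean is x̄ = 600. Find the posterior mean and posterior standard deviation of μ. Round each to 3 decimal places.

Posterior mean ≈ 561.918; posterior SD ≈ 27.376

With known σ, the Normal prior is conjugate. Weight on the data is w = (n/σ²)/(n/σ² + 1/τ₀²) = 0.00066871/(0.00066871+0.00066563) = 0.50116.
Posterior mean = w·x̄ + (1−w)·μ₀ = 0.50116·600 + 0.49884·523.66 = 561.918. Posterior variance = 1/(0.00066871+0.00066563) = 749.433, so SD = 27.376.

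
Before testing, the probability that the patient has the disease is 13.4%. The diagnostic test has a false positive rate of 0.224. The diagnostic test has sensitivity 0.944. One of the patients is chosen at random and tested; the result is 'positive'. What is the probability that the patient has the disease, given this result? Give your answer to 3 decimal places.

Write H for 'the patient has the disease'. Prior odds H:¬H = 0.134/0.866 = 0.15473. For the 'positive' outcome, the likelihood ratio is 0.944/0.224 = 4.2143.
Posterior odds = 0.15473 × 4.2143 = 0.65210, so P(H|E) = 0.65210/(1+0.65210) = 0.395.

P(H | E) ≈ 0.395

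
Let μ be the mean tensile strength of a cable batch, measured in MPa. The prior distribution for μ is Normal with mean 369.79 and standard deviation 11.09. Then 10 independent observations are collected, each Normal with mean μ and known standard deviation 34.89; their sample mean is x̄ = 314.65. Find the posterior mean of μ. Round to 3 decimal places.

With known σ, the Normal prior is conjugate. Weight on the data is w = (n/σ²)/(n/σ² + 1/τ₀²) = 0.00821482/(0.00821482+0.00813087) = 0.50257.
Posterior mean = w·x̄ + (1−w)·μ₀ = 0.50257·314.65 + 0.49743·369.79 = 342.078.

Posterior mean ≈ 342.078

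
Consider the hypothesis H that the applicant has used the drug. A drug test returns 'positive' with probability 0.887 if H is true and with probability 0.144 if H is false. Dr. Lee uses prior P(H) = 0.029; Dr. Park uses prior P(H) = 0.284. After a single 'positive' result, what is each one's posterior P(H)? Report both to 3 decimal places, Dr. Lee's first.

Dr. Lee: 0.155; Dr. Park: 0.710

The likelihood ratio for a 'positive' result is 0.887/0.144 = 6.1597.
Dr. Lee: prior odds 0.029/0.971 = 0.029866; posterior odds 0.18397; posterior probability 0.155.
Dr. Park: prior odds 0.284/0.716 = 0.39665; posterior odds 2.4432; posterior probability 0.710.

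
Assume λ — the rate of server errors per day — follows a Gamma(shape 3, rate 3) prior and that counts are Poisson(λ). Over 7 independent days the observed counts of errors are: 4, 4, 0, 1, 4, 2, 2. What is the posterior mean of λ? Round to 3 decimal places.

The Poisson likelihood adds the total count to the shape and the number of exposure periods to the rate. Here ∑xᵢ = 17 and n = 7, so shape 3→20 and rate 3→10.
E[λ | data] = 20/10 = 2.000.

Posterior mean ≈ 2.000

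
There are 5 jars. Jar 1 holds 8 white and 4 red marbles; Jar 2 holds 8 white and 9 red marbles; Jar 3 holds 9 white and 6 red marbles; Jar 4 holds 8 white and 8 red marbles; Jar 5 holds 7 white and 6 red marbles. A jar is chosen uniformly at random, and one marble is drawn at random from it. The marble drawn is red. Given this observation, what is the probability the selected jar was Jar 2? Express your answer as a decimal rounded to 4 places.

Posterior probability ≈ 0.2380

Tabulate prior·likelihood by source: [1] prior 0.2, lik 0.3333, product 0.06667; [2] prior 0.2, lik 0.5294, product 0.1059; [3] prior 0.2, lik 0.4, product 0.08000; [4] prior 0.2, lik 0.5, product 0.1000; [5] prior 0.2, lik 0.4615, product 0.09231.
Normalizing constant = 0.44486; the posterior for Jar 2 is its product over the sum, 0.1059/0.44486 = 0.2380.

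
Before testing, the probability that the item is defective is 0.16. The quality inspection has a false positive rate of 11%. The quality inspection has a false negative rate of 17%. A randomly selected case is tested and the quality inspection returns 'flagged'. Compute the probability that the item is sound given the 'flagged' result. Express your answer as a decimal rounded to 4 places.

Let H be the event that the item is defective. P(H) = 0.16, so P(¬H) = 0.84. With E the 'flagged' result, P(E|H) = 0.83 and P(E|¬H) = 0.11.
P(E) = 0.83·0.16 + 0.11·0.84 = 0.13280 + 0.092400 = 0.22520.
By Bayes' theorem, P(H|E) = 0.13280 / 0.22520 = 0.5897. Hence P(¬H|E) = 1 − 0.5897 = 0.4103.

P(¬H | E) ≈ 0.4103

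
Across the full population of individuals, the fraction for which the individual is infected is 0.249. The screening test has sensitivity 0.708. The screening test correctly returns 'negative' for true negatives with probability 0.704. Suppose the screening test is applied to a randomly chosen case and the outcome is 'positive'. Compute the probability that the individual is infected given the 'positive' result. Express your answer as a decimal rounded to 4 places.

P(H | E) ≈ 0.4423

Write H for 'the individual is infected'. Prior odds H:¬H = 0.249/0.751 = 0.33156. For the 'positive' outcome, the likelihood ratio is 0.708/0.296 = 2.3919.
Posterior odds = 0.33156 × 2.3919 = 0.79305, so P(H|E) = 0.79305/(1+0.79305) = 0.4423.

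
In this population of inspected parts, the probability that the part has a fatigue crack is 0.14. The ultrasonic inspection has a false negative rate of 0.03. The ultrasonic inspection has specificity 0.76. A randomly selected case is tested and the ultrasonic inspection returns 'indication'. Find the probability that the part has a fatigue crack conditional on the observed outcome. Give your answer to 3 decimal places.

Let H be the event that the part has a fatigue crack. P(H) = 0.14, so P(¬H) = 0.86. With E the 'indication' result, P(E|H) = 0.97 and P(E|¬H) = 0.24.
P(E) = 0.97·0.14 + 0.24·0.86 = 0.13580 + 0.20640 = 0.34220.
By Bayes' theorem, P(H|E) = 0.13580 / 0.34220 = 0.397.

P(H | E) ≈ 0.397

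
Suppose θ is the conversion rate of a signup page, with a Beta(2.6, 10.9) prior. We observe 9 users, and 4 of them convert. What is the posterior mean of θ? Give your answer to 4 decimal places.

The binomial likelihood is conjugate to the Beta prior: with 4 successes and 5 failures, the posterior is Beta(2.6+4, 10.9+5) = Beta(6.6, 15.9).
E[θ | data] = 6.6/(6.6+15.9) = 0.2933.

Posterior mean ≈ 0.2933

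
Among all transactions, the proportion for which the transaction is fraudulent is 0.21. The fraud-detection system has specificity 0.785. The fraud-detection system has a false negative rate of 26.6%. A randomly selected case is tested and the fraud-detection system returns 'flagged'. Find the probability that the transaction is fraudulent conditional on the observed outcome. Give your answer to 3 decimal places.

Write H for 'the transaction is fraudulent'. Prior odds H:¬H = 0.21/0.79 = 0.26582. For the 'flagged' outcome, the likelihood ratio is 0.734/0.215 = 3.4140.
Posterior odds = 0.26582 × 3.4140 = 0.90751, so P(H|E) = 0.90751/(1+0.90751) = 0.476.

P(H | E) ≈ 0.476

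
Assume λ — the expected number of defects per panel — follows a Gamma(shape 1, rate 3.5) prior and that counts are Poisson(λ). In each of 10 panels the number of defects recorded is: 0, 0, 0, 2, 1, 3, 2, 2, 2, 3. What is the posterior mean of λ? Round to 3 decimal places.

Total count ∑xᵢ = 15 over n = 10 panels.
Gamma is conjugate to the Poisson likelihood: posterior is Gamma(shape = 1+15 = 16, rate = 3.5+10 = 13.5).
E[λ | data] = 16/13.5 = 1.185.

Posterior mean ≈ 1.185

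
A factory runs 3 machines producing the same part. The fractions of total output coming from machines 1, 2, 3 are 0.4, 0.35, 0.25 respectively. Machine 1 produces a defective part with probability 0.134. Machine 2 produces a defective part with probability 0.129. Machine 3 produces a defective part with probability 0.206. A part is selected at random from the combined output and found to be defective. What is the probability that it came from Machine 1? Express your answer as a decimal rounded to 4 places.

Tabulate prior·likelihood by source: [1] prior 0.4, lik 0.134, product 0.05360; [2] prior 0.35, lik 0.129, product 0.04515; [3] prior 0.25, lik 0.206, product 0.05150.
Normalizing constant = 0.15025; the posterior for Machine 1 is its product over the sum, 0.05360/0.15025 = 0.3567.

Posterior probability ≈ 0.3567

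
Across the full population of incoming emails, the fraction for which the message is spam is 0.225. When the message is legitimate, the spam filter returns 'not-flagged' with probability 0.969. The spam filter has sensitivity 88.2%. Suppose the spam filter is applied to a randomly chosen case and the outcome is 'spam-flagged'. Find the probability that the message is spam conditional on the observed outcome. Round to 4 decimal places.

P(H | E) ≈ 0.8920

Write H for 'the message is spam'. Prior odds H:¬H = 0.225/0.775 = 0.29032. For the 'spam-flagged' outcome, the likelihood ratio is 0.882/0.031 = 28.452.
Posterior odds = 0.29032 × 28.452 = 8.2601, so P(H|E) = 8.2601/(1+8.2601) = 0.8920.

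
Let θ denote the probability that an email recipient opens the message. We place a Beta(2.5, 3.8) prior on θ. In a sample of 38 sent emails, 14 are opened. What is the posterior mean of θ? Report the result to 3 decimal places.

Observing 14 successes and 24 failures updates Beta(2.5, 3.8) by adding the success and failure counts to the two shape parameters: α = 2.5+14 = 16.5, β = 3.8+24 = 27.8.
E[θ | data] = 16.5/(16.5+27.8) = 0.372.

Posterior mean ≈ 0.372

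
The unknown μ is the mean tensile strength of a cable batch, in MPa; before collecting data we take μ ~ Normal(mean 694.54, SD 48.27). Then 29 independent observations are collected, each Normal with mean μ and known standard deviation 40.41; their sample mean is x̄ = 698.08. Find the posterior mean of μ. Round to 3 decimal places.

Prior precision 1/τ₀² = 1/48.27² = 0.00042919; data precision n/σ² = 29/40.41² = 0.0177591.
Posterior precision = 0.00042919 + 0.0177591 = 0.0181883.
Posterior mean = (0.00042919·694.54 + 0.0177591·698.08) / 0.0181883 = 697.996.

Posterior mean ≈ 697.996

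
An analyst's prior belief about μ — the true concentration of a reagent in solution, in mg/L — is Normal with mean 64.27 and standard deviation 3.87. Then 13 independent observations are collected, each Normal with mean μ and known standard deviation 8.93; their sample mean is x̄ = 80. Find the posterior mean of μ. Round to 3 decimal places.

Prior precision 1/τ₀² = 1/3.87² = 0.0667695; data precision n/σ² = 13/8.93² = 0.163020.
Posterior precision = 0.0667695 + 0.163020 = 0.229789.
Posterior mean = (0.0667695·64.27 + 0.163020·80) / 0.229789 = 75.429.

Posterior mean ≈ 75.429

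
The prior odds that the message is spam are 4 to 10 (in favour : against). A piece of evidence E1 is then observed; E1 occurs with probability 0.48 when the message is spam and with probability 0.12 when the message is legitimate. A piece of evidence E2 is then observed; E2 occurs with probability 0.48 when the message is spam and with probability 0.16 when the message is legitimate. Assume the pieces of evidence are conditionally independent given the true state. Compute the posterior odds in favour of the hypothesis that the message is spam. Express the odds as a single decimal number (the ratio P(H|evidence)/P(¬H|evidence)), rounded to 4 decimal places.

Posterior odds ≈ 4.8000

Prior odds = 4/10 = 0.40000. In log-odds, ln(0.40000) = -0.91629.
Add log likelihood ratios: ln(4.0000) + ln(3.0000) = 2.4849.
Posterior log-odds = 1.5686, so posterior odds = exp(1.5686) = 4.8000.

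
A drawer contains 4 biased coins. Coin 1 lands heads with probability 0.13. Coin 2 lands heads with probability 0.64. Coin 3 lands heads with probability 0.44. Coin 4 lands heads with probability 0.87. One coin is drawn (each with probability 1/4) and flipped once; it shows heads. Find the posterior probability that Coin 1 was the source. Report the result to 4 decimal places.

P(heads|C1) = 0.13; P(heads|C2) = 0.64; P(heads|C3) = 0.44; P(heads|C4) = 0.87.
Prior × likelihood for each source: 0.25·0.13=0.03250, 0.25·0.64=0.1600, 0.25·0.44=0.1100, 0.25·0.87=0.2175. Summing gives P(heads) = 0.52000.
P(Coin 1 | heads) = 0.03250 / 0.52000 = 0.0625.

Posterior probability ≈ 0.0625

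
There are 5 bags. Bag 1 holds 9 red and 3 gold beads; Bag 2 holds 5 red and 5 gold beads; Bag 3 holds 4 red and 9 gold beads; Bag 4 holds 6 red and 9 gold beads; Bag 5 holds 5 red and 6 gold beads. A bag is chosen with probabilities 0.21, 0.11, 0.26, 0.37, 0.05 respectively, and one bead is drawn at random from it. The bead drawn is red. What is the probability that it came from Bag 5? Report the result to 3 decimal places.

P(red|Bag 1) = 0.75; P(red|Bag 2) = 0.5; P(red|Bag 3) = 0.3077; P(red|Bag 4) = 0.4; P(red|Bag 5) = 0.4545.
Prior × likelihood for each source: 0.21·0.75=0.1575, 0.11·0.5=0.05500, 0.26·0.3077=0.08000, 0.37·0.4=0.1480, 0.05·0.4545=0.02273. Summing gives P(red) = 0.46323.
P(Bag 5 | red) = 0.02273 / 0.46323 = 0.049.

Posterior probability ≈ 0.049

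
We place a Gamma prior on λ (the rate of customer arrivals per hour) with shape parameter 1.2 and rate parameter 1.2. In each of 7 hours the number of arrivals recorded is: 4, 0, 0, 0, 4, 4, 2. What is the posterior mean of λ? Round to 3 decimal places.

Posterior mean ≈ 1.854

The Poisson likelihood adds the total count to the shape and the number of exposure periods to the rate. Here ∑xᵢ = 14 and n = 7, so shape 1.2→15.2 and rate 1.2→8.2.
Posterior mean = shape/rate = 15.2/8.2 = 1.854.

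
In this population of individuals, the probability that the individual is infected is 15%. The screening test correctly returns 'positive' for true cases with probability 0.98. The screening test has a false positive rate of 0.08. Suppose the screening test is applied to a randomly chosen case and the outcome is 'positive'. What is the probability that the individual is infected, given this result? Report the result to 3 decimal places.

Let H be the event that the individual is infected. P(H) = 0.15, so P(¬H) = 0.85. With E the 'positive' result, P(E|H) = 0.98 and P(E|¬H) = 0.08.
P(E) = 0.98·0.15 + 0.08·0.85 = 0.14700 + 0.068000 = 0.21500.
By Bayes' theorem, P(H|E) = 0.14700 / 0.21500 = 0.684.

P(H | E) ≈ 0.684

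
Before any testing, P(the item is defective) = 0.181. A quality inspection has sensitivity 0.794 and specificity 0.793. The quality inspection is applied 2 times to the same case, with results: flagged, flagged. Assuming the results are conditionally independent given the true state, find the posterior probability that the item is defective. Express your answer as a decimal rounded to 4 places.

Let H be the event that the item is defective; start with P(H) = 0.181. P('flagged'|H) = 0.794, P('flagged'|¬H) = 0.207.
Update on result 1 ('flagged'): P(H) ← 0.794·0.1810 / (0.794·0.1810 + 0.207·0.8190) = 0.14371/0.31325 = 0.4588.
Update on result 2 ('flagged'): P(H) ← 0.794·0.4588 / (0.794·0.4588 + 0.207·0.5412) = 0.36428/0.47631 = 0.7648.

Posterior P(H) ≈ 0.7648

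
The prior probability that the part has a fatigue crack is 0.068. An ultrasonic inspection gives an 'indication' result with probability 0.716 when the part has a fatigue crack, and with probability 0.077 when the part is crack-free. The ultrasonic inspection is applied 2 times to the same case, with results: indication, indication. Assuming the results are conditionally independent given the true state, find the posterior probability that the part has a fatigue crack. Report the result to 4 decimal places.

Posterior P(H) ≈ 0.8632

Let H be the event that the part has a fatigue crack; start with P(H) = 0.068. P('indication'|H) = 0.716, P('indication'|¬H) = 0.077.
Update on result 1 ('indication'): P(H) ← 0.716·0.0680 / (0.716·0.0680 + 0.077·0.9320) = 0.048688/0.12045 = 0.4042.
Update on result 2 ('indication'): P(H) ← 0.716·0.4042 / (0.716·0.4042 + 0.077·0.5958) = 0.28941/0.33529 = 0.8632.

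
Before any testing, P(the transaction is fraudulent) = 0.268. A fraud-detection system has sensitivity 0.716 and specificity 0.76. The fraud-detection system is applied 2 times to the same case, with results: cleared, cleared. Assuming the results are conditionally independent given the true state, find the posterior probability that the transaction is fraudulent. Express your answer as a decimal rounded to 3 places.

Let H be the event that the transaction is fraudulent; start with P(H) = 0.268. P('flagged'|H) = 0.716, P('flagged'|¬H) = 0.24.
Update on result 1 ('cleared'): P(H) ← 0.284·0.2680 / (0.284·0.2680 + 0.76·0.7320) = 0.076112/0.63243 = 0.1203.
Update on result 2 ('cleared'): P(H) ← 0.284·0.1203 / (0.284·0.1203 + 0.76·0.8797) = 0.034179/0.70271 = 0.0486.

Posterior P(H) ≈ 0.049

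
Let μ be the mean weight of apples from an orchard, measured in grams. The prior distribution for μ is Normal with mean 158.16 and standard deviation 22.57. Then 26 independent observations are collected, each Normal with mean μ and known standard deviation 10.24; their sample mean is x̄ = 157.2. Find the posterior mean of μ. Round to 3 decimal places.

Posterior mean ≈ 157.208

Prior precision 1/τ₀² = 1/22.57² = 0.00196307; data precision n/σ² = 26/10.24² = 0.247955.
Posterior precision = 0.00196307 + 0.247955 = 0.249918.
Posterior mean = (0.00196307·158.16 + 0.247955·157.2) / 0.249918 = 157.208.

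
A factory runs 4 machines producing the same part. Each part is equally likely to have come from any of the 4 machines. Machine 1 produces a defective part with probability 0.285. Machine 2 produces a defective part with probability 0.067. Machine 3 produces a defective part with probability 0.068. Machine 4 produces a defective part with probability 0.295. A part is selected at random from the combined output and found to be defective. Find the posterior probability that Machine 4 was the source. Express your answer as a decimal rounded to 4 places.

Tabulate prior·likelihood by source: [1] prior 0.25, lik 0.285, product 0.07125; [2] prior 0.25, lik 0.067, product 0.01675; [3] prior 0.25, lik 0.068, product 0.01700; [4] prior 0.25, lik 0.295, product 0.07375.
Normalizing constant = 0.17875; the posterior for Machine 4 is its product over the sum, 0.07375/0.17875 = 0.4126.

Posterior probability ≈ 0.4126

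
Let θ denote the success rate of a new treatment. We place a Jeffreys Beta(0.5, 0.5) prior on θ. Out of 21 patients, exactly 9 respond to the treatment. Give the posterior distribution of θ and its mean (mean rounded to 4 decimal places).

Observing 9 successes and 12 failures updates Beta(0.5, 0.5) by adding the success and failure counts to the two shape parameters: α = 0.5+9 = 9.5, β = 0.5+12 = 12.5.
Posterior mean = α/(α+β) = 9.5/22 = 0.4318.

Posterior: Beta(9.5, 12.5); mean ≈ 0.4318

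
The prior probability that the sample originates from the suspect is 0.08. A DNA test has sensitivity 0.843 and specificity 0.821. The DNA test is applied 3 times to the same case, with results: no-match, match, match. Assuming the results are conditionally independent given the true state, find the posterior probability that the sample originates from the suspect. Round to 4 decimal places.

Posterior P(H) ≈ 0.2694

Let H be the event that the sample originates from the suspect; start with P(H) = 0.08. P('match'|H) = 0.843, P('match'|¬H) = 0.179.
Update on result 1 ('no-match'): P(H) ← 0.157·0.0800 / (0.157·0.0800 + 0.821·0.9200) = 0.012560/0.76788 = 0.0164.
Update on result 2 ('match'): P(H) ← 0.843·0.0164 / (0.843·0.0164 + 0.179·0.9836) = 0.013789/0.18986 = 0.0726.
Update on result 3 ('match'): P(H) ← 0.843·0.0726 / (0.843·0.0726 + 0.179·0.9274) = 0.061223/0.22722 = 0.2694.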